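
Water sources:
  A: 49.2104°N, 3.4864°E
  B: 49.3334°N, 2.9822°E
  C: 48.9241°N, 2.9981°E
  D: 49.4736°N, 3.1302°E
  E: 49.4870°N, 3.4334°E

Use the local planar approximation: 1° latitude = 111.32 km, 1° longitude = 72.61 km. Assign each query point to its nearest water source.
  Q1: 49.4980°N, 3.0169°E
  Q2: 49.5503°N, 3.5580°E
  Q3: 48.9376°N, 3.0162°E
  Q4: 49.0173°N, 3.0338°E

Q1 at 49.4980°N, 3.0169°E:
  A: √((-0.2876·111.32)² + (0.4695·72.61)²) = √(1025.000692 + 1162.155031) = 46.7670 km
  B: √((-0.1646·111.32)² + (-0.0347·72.61)²) = √(335.742297 + 6.348218) = 18.4957 km
  C: √((-0.5739·111.32)² + (-0.0188·72.61)²) = √(4081.491015 + 1.863411) = 63.9011 km
  D: √((-0.0244·111.32)² + (0.1133·72.61)²) = √(7.377786 + 67.678807) = 8.6635 km
  E: √((-0.0110·111.32)² + (0.4165·72.61)²) = √(1.499449 + 914.582495) = 30.2668 km
  → nearest: D (8.6635 km)
Q2 at 49.5503°N, 3.5580°E:
  A: √((-0.3399·111.32)² + (-0.0716·72.61)²) = √(1431.689120 + 27.028312) = 38.1932 km
  B: √((-0.2169·111.32)² + (-0.5758·72.61)²) = √(582.995898 + 1747.978935) = 48.2802 km
  C: √((-0.6262·111.32)² + (-0.5599·72.61)²) = √(4859.286683 + 1652.775280) = 80.6973 km
  D: √((-0.0767·111.32)² + (-0.4278·72.61)²) = √(72.901611 + 964.882510) = 32.2147 km
  E: √((-0.0633·111.32)² + (-0.1246·72.61)²) = √(49.653951 + 81.851936) = 11.4676 km
  → nearest: E (11.4676 km)
Q3 at 48.9376°N, 3.0162°E:
  A: √((0.2728·111.32)² + (0.4702·72.61)²) = √(922.221255 + 1165.623040) = 45.6929 km
  B: √((0.3958·111.32)² + (-0.0340·72.61)²) = √(1941.323783 + 6.094677) = 44.1296 km
  C: √((-0.0135·111.32)² + (-0.0181·72.61)²) = √(2.258468 + 1.727229) = 1.9964 km
  D: √((0.5360·111.32)² + (0.1140·72.61)²) = √(3560.212943 + 68.517668) = 60.2389 km
  E: √((0.5494·111.32)² + (0.4172·72.61)²) = √(3740.448723 + 917.659306) = 68.2503 km
  → nearest: C (1.9964 km)
Q4 at 49.0173°N, 3.0338°E:
  A: √((0.1931·111.32)² + (0.4526·72.61)²) = √(462.073373 + 1079.995567) = 39.2692 km
  B: √((0.3161·111.32)² + (-0.0516·72.61)²) = √(1238.213079 + 14.037581) = 35.3872 km
  C: √((-0.0932·111.32)² + (-0.0357·72.61)²) = √(107.641123 + 6.719382) = 10.6939 km
  D: √((0.4563·111.32)² + (0.0964·72.61)²) = √(2580.164128 + 48.994456) = 51.2753 km
  E: √((0.4697·111.32)² + (0.3996·72.61)²) = √(2733.930787 + 841.867672) = 59.7980 km
  → nearest: C (10.6939 km)

Q1→D; Q2→E; Q3→C; Q4→C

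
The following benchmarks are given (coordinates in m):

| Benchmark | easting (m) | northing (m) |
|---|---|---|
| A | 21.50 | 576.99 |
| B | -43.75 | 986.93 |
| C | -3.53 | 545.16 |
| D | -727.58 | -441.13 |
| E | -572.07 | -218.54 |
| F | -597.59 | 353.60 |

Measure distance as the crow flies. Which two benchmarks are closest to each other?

Pairwise distances:
A–C: 40.49 m
D–E: 271.53 m
A–B: 415.10 m
B–C: 443.60 m
E–F: 572.71 m
C–F: 624.18 m
A–F: 658.16 m
D–F: 805.29 m
B–F: 841.34 m
C–E: 952.09 m
A–E: 992.57 m
C–D: 1223.53 m
A–D: 1264.00 m
B–E: 1316.16 m
B–D: 1583.34 m
Closest pair: A–C at 40.49 m.

A and C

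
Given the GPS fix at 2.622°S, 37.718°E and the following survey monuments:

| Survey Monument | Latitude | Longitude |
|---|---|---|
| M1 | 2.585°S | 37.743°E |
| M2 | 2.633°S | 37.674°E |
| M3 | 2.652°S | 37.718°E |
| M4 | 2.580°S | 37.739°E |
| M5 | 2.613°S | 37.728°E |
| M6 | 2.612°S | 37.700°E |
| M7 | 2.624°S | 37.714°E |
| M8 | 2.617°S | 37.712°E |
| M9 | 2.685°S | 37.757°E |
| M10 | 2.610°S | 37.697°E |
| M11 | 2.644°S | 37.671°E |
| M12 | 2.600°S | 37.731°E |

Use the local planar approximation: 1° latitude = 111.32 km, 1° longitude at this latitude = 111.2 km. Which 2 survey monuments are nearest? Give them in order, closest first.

Distances from 2.622°S, 37.718°E:
M1: √((0.037·111.32)² + (0.025·111.2)²) = √(16.96484 + 7.72840) = 4.969 km
M2: √((-0.011·111.32)² + (-0.044·111.2)²) = √(1.49945 + 23.93949) = 5.044 km
M3: √((-0.030·111.32)² + (0.000·111.2)²) = √(11.15293 + 0.00000) = 3.340 km
M4: √((0.042·111.32)² + (0.021·111.2)²) = √(21.85974 + 5.45316) = 5.226 km
M5: √((0.009·111.32)² + (0.010·111.2)²) = √(1.00376 + 1.23654) = 1.497 km
M6: √((0.010·111.32)² + (-0.018·111.2)²) = √(1.23921 + 4.00640) = 2.290 km
M7: √((-0.002·111.32)² + (-0.004·111.2)²) = √(0.04957 + 0.19785) = 0.497 km
M8: √((0.005·111.32)² + (-0.006·111.2)²) = √(0.30980 + 0.44516) = 0.869 km
M9: √((-0.063·111.32)² + (0.039·111.2)²) = √(49.18441 + 18.80783) = 8.246 km
M10: √((0.012·111.32)² + (-0.021·111.2)²) = √(1.78447 + 5.45316) = 2.690 km
M11: √((-0.022·111.32)² + (-0.047·111.2)²) = √(5.99780 + 27.31526) = 5.772 km
M12: √((0.022·111.32)² + (0.013·111.2)²) = √(5.99780 + 2.08976) = 2.844 km
Sorted: M7 (0.497 km) < M8 (0.869 km) < M5 (1.497 km) < M6 (2.290 km) < …

M7, M8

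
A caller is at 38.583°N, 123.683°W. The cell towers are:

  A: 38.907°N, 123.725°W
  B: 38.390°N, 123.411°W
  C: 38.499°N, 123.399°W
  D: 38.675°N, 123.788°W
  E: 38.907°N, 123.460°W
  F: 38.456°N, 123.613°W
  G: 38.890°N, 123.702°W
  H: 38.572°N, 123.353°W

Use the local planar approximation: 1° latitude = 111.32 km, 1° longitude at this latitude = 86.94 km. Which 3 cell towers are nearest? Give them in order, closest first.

Distances from 38.583°N, 123.683°W:
A: 36.252 km
B: 31.950 km
C: 26.402 km
D: 13.719 km
E: 40.948 km
F: 15.392 km
G: 34.215 km
H: 28.716 km
Sorted: D (13.719 km) < F (15.392 km) < C (26.402 km) < H (28.716 km) < B (31.950 km) < …

D, F, C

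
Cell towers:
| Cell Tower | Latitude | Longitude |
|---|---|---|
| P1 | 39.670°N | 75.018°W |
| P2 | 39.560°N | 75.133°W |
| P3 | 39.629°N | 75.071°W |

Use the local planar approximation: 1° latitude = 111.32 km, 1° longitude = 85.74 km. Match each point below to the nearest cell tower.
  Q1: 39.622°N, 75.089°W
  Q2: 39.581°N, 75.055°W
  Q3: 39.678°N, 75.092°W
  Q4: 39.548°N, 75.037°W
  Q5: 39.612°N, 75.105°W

Q1 at 39.622°N, 75.089°W:
  P1: 8.100 km
  P2: 7.866 km
  P3: 1.729 km
  → nearest: P3 (1.729 km)
Q2 at 39.581°N, 75.055°W:
  P1: 10.403 km
  P2: 7.085 km
  P3: 5.517 km
  → nearest: P3 (5.517 km)
Q3 at 39.678°N, 75.092°W:
  P1: 6.407 km
  P2: 13.598 km
  P3: 5.744 km
  → nearest: P3 (5.744 km)
Q4 at 39.548°N, 75.037°W:
  P1: 13.678 km
  P2: 8.339 km
  P3: 9.476 km
  → nearest: P2 (8.339 km)
Q5 at 39.612°N, 75.105°W:
  P1: 9.866 km
  P2: 6.267 km
  P3: 3.476 km
  → nearest: P3 (3.476 km)

Q1→P3; Q2→P3; Q3→P3; Q4→P2; Q5→P3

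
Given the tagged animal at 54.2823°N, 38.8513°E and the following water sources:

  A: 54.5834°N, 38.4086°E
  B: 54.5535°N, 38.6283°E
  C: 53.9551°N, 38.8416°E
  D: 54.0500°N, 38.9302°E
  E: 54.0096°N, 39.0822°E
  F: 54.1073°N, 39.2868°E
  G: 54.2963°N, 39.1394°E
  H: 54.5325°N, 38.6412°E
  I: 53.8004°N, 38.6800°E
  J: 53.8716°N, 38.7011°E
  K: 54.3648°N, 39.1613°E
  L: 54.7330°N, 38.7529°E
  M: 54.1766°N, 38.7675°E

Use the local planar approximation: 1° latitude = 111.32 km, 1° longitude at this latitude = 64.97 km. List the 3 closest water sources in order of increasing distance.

Distances from 54.2823°N, 38.8513°E:
A: √((0.3011·111.32)² + (-0.4427·64.97)²) = √(1123.486624 + 827.265242) = 44.1673 km
B: √((0.2712·111.32)² + (-0.2230·64.97)²) = √(911.435134 + 209.911127) = 33.4865 km
C: √((-0.3272·111.32)² + (-0.0097·64.97)²) = √(1326.700783 + 0.397163) = 36.4294 km
D: √((-0.2323·111.32)² + (0.0789·64.97)²) = √(668.720774 + 26.277240) = 26.3628 km
E: √((-0.2727·111.32)² + (0.2309·64.97)²) = √(921.545263 + 225.047192) = 33.8614 km
F: √((-0.1750·111.32)² + (0.4355·64.97)²) = √(379.509361 + 800.575052) = 34.3524 km
G: √((0.0140·111.32)² + (0.2881·64.97)²) = √(2.428860 + 350.358171) = 18.7826 km
H: √((0.2502·111.32)² + (-0.2101·64.97)²) = √(775.748610 + 186.327878) = 31.0174 km
I: √((-0.4819·111.32)² + (-0.1713·64.97)²) = √(2877.797612 + 123.862676) = 54.7874 km
J: √((-0.4107·111.32)² + (-0.1502·64.97)²) = √(2090.238299 + 95.228205) = 46.7490 km
K: √((0.0825·111.32)² + (0.3100·64.97)²) = √(84.344019 + 405.647796) = 22.1358 km
L: √((0.4507·111.32)² + (-0.0984·64.97)²) = √(2517.221958 + 40.871063) = 50.5776 km
M: √((-0.1057·111.32)² + (-0.0838·64.97)²) = √(138.451087 + 29.642428) = 12.9651 km
Sorted: M (12.9651 km) < G (18.7826 km) < K (22.1358 km) < D (26.3628 km) < H (31.0174 km) < …

M, G, K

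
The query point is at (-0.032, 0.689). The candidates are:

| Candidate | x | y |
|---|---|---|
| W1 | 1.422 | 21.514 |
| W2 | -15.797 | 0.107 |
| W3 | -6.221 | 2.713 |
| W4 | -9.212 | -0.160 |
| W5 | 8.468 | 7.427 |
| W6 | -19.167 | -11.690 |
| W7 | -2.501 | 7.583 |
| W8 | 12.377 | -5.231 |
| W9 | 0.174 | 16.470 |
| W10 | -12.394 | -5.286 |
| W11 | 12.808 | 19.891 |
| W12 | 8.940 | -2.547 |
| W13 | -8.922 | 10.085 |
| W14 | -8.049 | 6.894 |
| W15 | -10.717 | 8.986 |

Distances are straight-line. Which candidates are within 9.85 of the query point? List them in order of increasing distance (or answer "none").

Distances from (-0.032, 0.689):
W1: √((1.454)² + (20.825)²) = √(2.11412 + 433.68062) = 20.876
W2: √((-15.765)² + (-0.582)²) = √(248.53523 + 0.33872) = 15.776
W3: √((-6.189)² + (2.024)²) = √(38.30372 + 4.09658) = 6.512
W4: √((-9.180)² + (-0.849)²) = √(84.27240 + 0.72080) = 9.219
W5: √((8.500)² + (6.738)²) = √(72.25000 + 45.40064) = 10.847
W6: √((-19.135)² + (-12.379)²) = √(366.14823 + 153.23964) = 22.790
W7: √((-2.469)² + (6.894)²) = √(6.09596 + 47.52724) = 7.323
W8: √((12.409)² + (-5.920)²) = √(153.98328 + 35.04640) = 13.749
W9: √((0.206)² + (15.781)²) = √(0.04244 + 249.03996) = 15.782
W10: √((-12.362)² + (-5.975)²) = √(152.81904 + 35.70062) = 13.730
W11: √((12.840)² + (19.202)²) = √(164.86560 + 368.71680) = 23.099
W12: √((8.972)² + (-3.236)²) = √(80.49678 + 10.47170) = 9.538
W13: √((-8.890)² + (9.396)²) = √(79.03210 + 88.28482) = 12.935
W14: √((-8.017)² + (6.205)²) = √(64.27229 + 38.50203) = 10.138
W15: √((-10.685)² + (8.297)²) = √(114.16923 + 68.84021) = 13.528
Threshold 9.85: W3 (6.512), W7 (7.323), W4 (9.219), W12 (9.538) are within range.

W3, W7, W4, W12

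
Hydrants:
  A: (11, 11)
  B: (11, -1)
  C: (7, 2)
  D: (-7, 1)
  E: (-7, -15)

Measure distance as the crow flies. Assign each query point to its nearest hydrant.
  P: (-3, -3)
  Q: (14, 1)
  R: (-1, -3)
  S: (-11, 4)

P at (-3, -3):
  A: √((14)² + (14)²) = √(196.000 + 196.000) = 19.8
  B: √((14)² + (2)²) = √(196.000 + 4.000) = 14.1
  C: √((10)² + (5)²) = √(100.000 + 25.000) = 11.2
  D: √((-4)² + (4)²) = √(16.000 + 16.000) = 5.7
  E: √((-4)² + (-12)²) = √(16.000 + 144.000) = 12.6
  → nearest: D (5.7)
Q at (14, 1):
  A: √((-3)² + (10)²) = √(9.000 + 100.000) = 10.4
  B: √((-3)² + (-2)²) = √(9.000 + 4.000) = 3.6
  C: √((-7)² + (1)²) = √(49.000 + 1.000) = 7.1
  D: √((-21)² + (0)²) = √(441.000 + 0.000) = 21.0
  E: √((-21)² + (-16)²) = √(441.000 + 256.000) = 26.4
  → nearest: B (3.6)
R at (-1, -3):
  A: √((12)² + (14)²) = √(144.000 + 196.000) = 18.4
  B: √((12)² + (2)²) = √(144.000 + 4.000) = 12.2
  C: √((8)² + (5)²) = √(64.000 + 25.000) = 9.4
  D: √((-6)² + (4)²) = √(36.000 + 16.000) = 7.2
  E: √((-6)² + (-12)²) = √(36.000 + 144.000) = 13.4
  → nearest: D (7.2)
S at (-11, 4):
  A: √((22)² + (7)²) = √(484.000 + 49.000) = 23.1
  B: √((22)² + (-5)²) = √(484.000 + 25.000) = 22.6
  C: √((18)² + (-2)²) = √(324.000 + 4.000) = 18.1
  D: √((4)² + (-3)²) = √(16.000 + 9.000) = 5.0
  E: √((4)² + (-19)²) = √(16.000 + 361.000) = 19.4
  → nearest: D (5.0)

P→D; Q→B; R→D; S→D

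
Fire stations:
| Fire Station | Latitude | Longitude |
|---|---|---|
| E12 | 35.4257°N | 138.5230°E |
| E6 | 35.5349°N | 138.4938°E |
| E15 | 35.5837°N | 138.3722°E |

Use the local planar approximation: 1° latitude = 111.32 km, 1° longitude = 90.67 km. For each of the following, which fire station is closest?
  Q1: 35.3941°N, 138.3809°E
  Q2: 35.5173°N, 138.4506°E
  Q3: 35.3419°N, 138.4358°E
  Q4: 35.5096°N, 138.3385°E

Q1 at 35.3941°N, 138.3809°E:
  E12: √((0.0316·111.32)² + (0.1421·90.67)²) = √(12.374298 + 166.002790) = 13.3558 km
  E6: √((0.1408·111.32)² + (0.1129·90.67)²) = √(245.669762 + 104.788860) = 18.7205 km
  E15: √((0.1896·111.32)² + (-0.0087·90.67)²) = √(445.474718 + 0.622251) = 21.1210 km
  → nearest: E12 (13.3558 km)
Q2 at 35.5173°N, 138.4506°E:
  E12: √((-0.0916·111.32)² + (0.0724·90.67)²) = √(103.977014 + 43.092765) = 12.1272 km
  E6: √((0.0176·111.32)² + (0.0432·90.67)²) = √(3.838590 + 15.342450) = 4.3796 km
  E15: √((0.0664·111.32)² + (-0.0784·90.67)²) = √(54.636460 + 50.531170) = 10.2551 km
  → nearest: E6 (4.3796 km)
Q3 at 35.3419°N, 138.4358°E:
  E12: √((0.0838·111.32)² + (0.0872·90.67)²) = √(87.023076 + 62.511540) = 12.2284 km
  E6: √((0.1930·111.32)² + (0.0580·90.67)²) = √(461.594912 + 27.655608) = 22.1190 km
  E15: √((0.2418·111.32)² + (-0.0636·90.67)²) = √(724.534364 + 33.253814) = 27.5280 km
  → nearest: E12 (12.2284 km)
Q4 at 35.5096°N, 138.3385°E:
  E12: √((-0.0839·111.32)² + (0.1845·90.67)²) = √(87.230893 + 279.846560) = 19.1593 km
  E6: √((0.0253·111.32)² + (0.1553·90.67)²) = √(7.932086 + 198.275997) = 14.3599 km
  E15: √((0.0741·111.32)² + (0.0337·90.67)²) = √(68.042899 + 9.336563) = 8.7966 km
  → nearest: E15 (8.7966 km)

Q1→E12; Q2→E6; Q3→E12; Q4→E15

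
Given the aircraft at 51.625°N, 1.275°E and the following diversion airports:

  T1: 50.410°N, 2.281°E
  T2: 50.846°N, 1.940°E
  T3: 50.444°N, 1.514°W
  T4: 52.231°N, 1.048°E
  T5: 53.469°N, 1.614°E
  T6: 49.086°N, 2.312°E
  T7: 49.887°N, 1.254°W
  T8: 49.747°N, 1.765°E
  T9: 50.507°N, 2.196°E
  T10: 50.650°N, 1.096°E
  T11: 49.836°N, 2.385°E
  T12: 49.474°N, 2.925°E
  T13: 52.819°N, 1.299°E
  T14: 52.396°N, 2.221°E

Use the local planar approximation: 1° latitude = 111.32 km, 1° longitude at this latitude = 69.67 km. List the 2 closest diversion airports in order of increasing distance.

Distances from 51.625°N, 1.275°E:
T1: 152.335 km
T2: 98.319 km
T3: 234.607 km
T4: 69.289 km
T5: 206.628 km
T6: 291.729 km
T7: 261.681 km
T8: 211.828 km
T9: 140.023 km
T10: 109.251 km
T11: 213.639 km
T12: 265.614 km
T13: 132.927 km
T14: 108.214 km
Sorted: T4 (69.289 km) < T2 (98.319 km) < T14 (108.214 km) < T10 (109.251 km) < …

T4, T2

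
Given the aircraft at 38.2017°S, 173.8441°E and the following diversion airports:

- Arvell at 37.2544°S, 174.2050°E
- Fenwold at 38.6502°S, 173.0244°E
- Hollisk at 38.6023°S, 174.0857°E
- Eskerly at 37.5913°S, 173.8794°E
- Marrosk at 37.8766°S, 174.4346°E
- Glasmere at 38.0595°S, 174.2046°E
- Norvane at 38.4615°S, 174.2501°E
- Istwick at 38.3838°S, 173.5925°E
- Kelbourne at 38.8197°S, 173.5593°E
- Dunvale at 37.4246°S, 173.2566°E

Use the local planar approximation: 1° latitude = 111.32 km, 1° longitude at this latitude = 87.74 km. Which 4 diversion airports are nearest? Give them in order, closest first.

Istwick, Glasmere, Norvane, Hollisk

Distances from 38.2017°S, 173.8441°E:
Arvell: √((0.9473·111.32)² + (0.3609·87.74)²) = √(11120.427164 + 1002.695404) = 110.1051 km
Fenwold: √((-0.4485·111.32)² + (-0.8197·87.74)²) = √(2492.707326 + 5172.555156) = 87.5515 km
Hollisk: √((-0.4006·111.32)² + (0.2416·87.74)²) = √(1988.695474 + 449.354526) = 49.3766 km
Eskerly: √((0.6104·111.32)² + (0.0353·87.74)²) = √(4617.165535 + 9.592784) = 68.0203 km
Marrosk: √((0.3251·111.32)² + (0.5905·87.74)²) = √(1309.725654 + 2684.324802) = 63.1985 km
Glasmere: √((0.1422·111.32)² + (0.3605·87.74)²) = √(250.579529 + 1000.473980) = 35.3702 km
Norvane: √((-0.2598·111.32)² + (0.4060·87.74)²) = √(836.420539 + 1268.958232) = 45.8844 km
Istwick: √((-0.1821·111.32)² + (-0.2516·87.74)²) = √(410.928523 + 487.322579) = 29.9708 km
Kelbourne: √((-0.6180·111.32)² + (-0.2848·87.74)²) = √(4732.856594 + 624.417736) = 73.1934 km
Dunvale: √((0.7771·111.32)² + (-0.5875·87.74)²) = √(7483.421602 + 2657.118983) = 100.7003 km
Sorted: Istwick (29.9708 km) < Glasmere (35.3702 km) < Norvane (45.8844 km) < Hollisk (49.3766 km) < Marrosk (63.1985 km) < Eskerly (68.0203 km) < …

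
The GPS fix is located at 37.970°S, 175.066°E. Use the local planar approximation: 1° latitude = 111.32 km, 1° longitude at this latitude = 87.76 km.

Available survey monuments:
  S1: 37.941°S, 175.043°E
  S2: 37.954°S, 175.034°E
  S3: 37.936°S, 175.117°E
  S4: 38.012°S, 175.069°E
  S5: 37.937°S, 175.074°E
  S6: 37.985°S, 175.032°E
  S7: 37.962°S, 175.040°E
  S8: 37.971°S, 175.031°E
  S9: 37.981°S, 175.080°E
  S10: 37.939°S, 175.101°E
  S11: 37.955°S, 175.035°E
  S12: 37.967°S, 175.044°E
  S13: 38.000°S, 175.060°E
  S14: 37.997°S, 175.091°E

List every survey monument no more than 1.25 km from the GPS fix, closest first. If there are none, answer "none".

Distances from 37.970°S, 175.066°E:
S1: √((0.029·111.32)² + (-0.023·87.76)²) = √(10.42179 + 4.07426) = 3.807 km
S2: √((0.016·111.32)² + (-0.032·87.76)²) = √(3.17239 + 7.88666) = 3.326 km
S3: √((0.034·111.32)² + (0.051·87.76)²) = √(14.32532 + 20.03243) = 5.862 km
S4: √((-0.042·111.32)² + (0.003·87.76)²) = √(21.85974 + 0.06932) = 4.683 km
S5: √((0.033·111.32)² + (0.008·87.76)²) = √(13.49504 + 0.49292) = 3.740 km
S6: √((-0.015·111.32)² + (-0.034·87.76)²) = √(2.78823 + 8.90330) = 3.419 km
S7: √((0.008·111.32)² + (-0.026·87.76)²) = √(0.79310 + 5.20643) = 2.449 km
S8: √((-0.001·111.32)² + (-0.035·87.76)²) = √(0.01239 + 9.43473) = 3.074 km
S9: √((-0.011·111.32)² + (0.014·87.76)²) = √(1.49945 + 1.50956) = 1.735 km
S10: √((0.031·111.32)² + (0.035·87.76)²) = √(11.90885 + 9.43473) = 4.620 km
S11: √((0.015·111.32)² + (-0.031·87.76)²) = √(2.78823 + 7.40145) = 3.192 km
S12: √((0.003·111.32)² + (-0.022·87.76)²) = √(0.11153 + 3.72768) = 1.959 km
S13: √((-0.030·111.32)² + (-0.006·87.76)²) = √(11.15293 + 0.27727) = 3.381 km
S14: √((-0.027·111.32)² + (0.025·87.76)²) = √(9.03387 + 4.81364) = 3.721 km
Threshold 1.25 km: none within range.

none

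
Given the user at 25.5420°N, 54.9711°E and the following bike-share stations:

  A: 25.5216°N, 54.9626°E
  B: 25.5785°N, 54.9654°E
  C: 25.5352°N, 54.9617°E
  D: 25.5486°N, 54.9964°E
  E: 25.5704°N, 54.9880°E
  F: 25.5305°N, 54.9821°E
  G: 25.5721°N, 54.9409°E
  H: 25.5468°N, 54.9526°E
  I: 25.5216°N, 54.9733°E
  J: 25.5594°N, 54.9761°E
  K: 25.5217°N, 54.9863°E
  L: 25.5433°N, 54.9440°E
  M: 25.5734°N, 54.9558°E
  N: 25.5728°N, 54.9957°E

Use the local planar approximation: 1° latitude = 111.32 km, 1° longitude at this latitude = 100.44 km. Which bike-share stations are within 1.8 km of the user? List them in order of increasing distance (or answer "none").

Distances from 25.5420°N, 54.9711°E:
A: √((-0.0204·111.32)² + (-0.0085·100.44)²) = √(5.157114 + 0.728872) = 2.4261 km
B: √((0.0365·111.32)² + (-0.0057·100.44)²) = √(16.509432 + 0.327765) = 4.1033 km
C: √((-0.0068·111.32)² + (-0.0094·100.44)²) = √(0.573013 + 0.891393) = 1.2101 km
D: √((0.0066·111.32)² + (0.0253·100.44)²) = √(0.539802 + 6.457352) = 2.6452 km
E: √((0.0284·111.32)² + (0.0169·100.44)²) = √(9.995006 + 2.881289) = 3.5884 km
F: √((-0.0115·111.32)² + (0.0110·100.44)²) = √(1.638861 + 1.220671) = 1.6910 km
G: √((0.0301·111.32)² + (-0.0302·100.44)²) = √(11.227405 + 9.200836) = 4.5198 km
H: √((0.0048·111.32)² + (-0.0185·100.44)²) = √(0.285515 + 3.452684) = 1.9334 km
I: √((-0.0204·111.32)² + (0.0022·100.44)²) = √(5.157114 + 0.048827) = 2.2817 km
J: √((0.0174·111.32)² + (0.0050·100.44)²) = √(3.751845 + 0.252205) = 2.0010 km
K: √((-0.0203·111.32)² + (0.0152·100.44)²) = √(5.106678 + 2.330776) = 2.7272 km
L: √((0.0013·111.32)² + (-0.0271·100.44)²) = √(0.020943 + 7.408870) = 2.7258 km
M: √((0.0314·111.32)² + (-0.0153·100.44)²) = √(12.218157 + 2.361545) = 3.8183 km
N: √((0.0308·111.32)² + (0.0246·100.44)²) = √(11.755682 + 6.104971) = 4.2262 km
Threshold 1.8 km: C (1.2101 km), F (1.6910 km) are within range.

C, F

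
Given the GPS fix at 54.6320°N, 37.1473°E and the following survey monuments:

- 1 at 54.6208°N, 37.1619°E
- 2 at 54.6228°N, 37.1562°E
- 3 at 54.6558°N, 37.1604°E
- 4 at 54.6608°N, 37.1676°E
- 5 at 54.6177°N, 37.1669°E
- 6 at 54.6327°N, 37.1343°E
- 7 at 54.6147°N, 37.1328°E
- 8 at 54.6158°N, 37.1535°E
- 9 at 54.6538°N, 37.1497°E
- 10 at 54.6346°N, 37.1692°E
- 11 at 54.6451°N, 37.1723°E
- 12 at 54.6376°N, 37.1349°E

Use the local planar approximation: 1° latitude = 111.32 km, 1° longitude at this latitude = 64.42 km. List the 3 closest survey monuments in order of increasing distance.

Distances from 54.6320°N, 37.1473°E:
1: 1.5618 km
2: 1.1737 km
3: 2.7806 km
4: 3.4625 km
5: 2.0318 km
6: 0.8411 km
7: 2.1404 km
8: 1.8471 km
9: 2.4317 km
10: 1.4402 km
11: 2.1726 km
12: 1.0133 km
Sorted: 6 (0.8411 km) < 12 (1.0133 km) < 2 (1.1737 km) < 10 (1.4402 km) < 1 (1.5618 km) < …

6, 12, 2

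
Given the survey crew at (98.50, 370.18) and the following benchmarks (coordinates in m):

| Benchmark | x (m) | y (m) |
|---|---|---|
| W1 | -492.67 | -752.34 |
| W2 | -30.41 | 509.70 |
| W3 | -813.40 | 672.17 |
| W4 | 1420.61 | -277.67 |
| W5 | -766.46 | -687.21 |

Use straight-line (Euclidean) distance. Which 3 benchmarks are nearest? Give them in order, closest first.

W2, W3, W1

Distances from (98.50, 370.18):
W1: √((-591.17)² + (-1122.52)²) = √(349481.9689 + 1260051.1504) = 1268.67 m
W2: √((-128.91)² + (139.52)²) = √(16617.7881 + 19465.8304) = 189.96 m
W3: √((-911.90)² + (301.99)²) = √(831561.6100 + 91197.9601) = 960.60 m
W4: √((1322.11)² + (-647.85)²) = √(1747974.8521 + 419709.6225) = 1472.31 m
W5: √((-864.96)² + (-1057.39)²) = √(748155.8016 + 1118073.6121) = 1366.10 m
Sorted: W2 (189.96 m) < W3 (960.60 m) < W1 (1268.67 m) < W5 (1366.10 m) < W4 (1472.31 m)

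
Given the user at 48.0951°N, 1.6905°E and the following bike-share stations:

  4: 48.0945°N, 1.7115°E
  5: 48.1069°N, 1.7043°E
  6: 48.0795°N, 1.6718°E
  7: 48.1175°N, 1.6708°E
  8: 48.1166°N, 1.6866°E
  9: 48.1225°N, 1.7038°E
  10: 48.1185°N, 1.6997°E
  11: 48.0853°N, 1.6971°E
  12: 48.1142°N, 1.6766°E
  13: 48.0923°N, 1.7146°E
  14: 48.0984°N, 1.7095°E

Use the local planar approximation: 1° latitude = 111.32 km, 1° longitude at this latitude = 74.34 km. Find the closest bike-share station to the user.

11

Distances from 48.0951°N, 1.6905°E:
4: √((-0.0006·111.32)² + (0.0210·74.34)²) = √(0.004461 + 2.437158) = 1.5626 km
5: √((0.0118·111.32)² + (0.0138·74.34)²) = √(1.725482 + 1.052454) = 1.6667 km
6: √((-0.0156·111.32)² + (-0.0187·74.34)²) = √(3.015752 + 1.932539) = 2.2245 km
7: √((0.0224·111.32)² + (-0.0197·74.34)²) = √(6.217881 + 2.144754) = 2.8918 km
8: √((0.0215·111.32)² + (-0.0039·74.34)²) = √(5.728268 + 0.084057) = 2.4109 km
9: √((0.0274·111.32)² + (0.0133·74.34)²) = √(9.303525 + 0.977571) = 3.2064 km
10: √((0.0234·111.32)² + (0.0092·74.34)²) = √(6.785441 + 0.467758) = 2.6932 km
11: √((-0.0098·111.32)² + (0.0066·74.34)²) = √(1.190141 + 0.240732) = 1.1962 km
12: √((0.0191·111.32)² + (-0.0139·74.34)²) = √(4.520777 + 1.067763) = 2.3640 km
13: √((-0.0028·111.32)² + (0.0241·74.34)²) = √(0.097154 + 3.209809) = 1.8185 km
14: √((0.0033·111.32)² + (0.0190·74.34)²) = √(0.134950 + 1.995043) = 1.4594 km
Minimum: 11 at 1.1962 km.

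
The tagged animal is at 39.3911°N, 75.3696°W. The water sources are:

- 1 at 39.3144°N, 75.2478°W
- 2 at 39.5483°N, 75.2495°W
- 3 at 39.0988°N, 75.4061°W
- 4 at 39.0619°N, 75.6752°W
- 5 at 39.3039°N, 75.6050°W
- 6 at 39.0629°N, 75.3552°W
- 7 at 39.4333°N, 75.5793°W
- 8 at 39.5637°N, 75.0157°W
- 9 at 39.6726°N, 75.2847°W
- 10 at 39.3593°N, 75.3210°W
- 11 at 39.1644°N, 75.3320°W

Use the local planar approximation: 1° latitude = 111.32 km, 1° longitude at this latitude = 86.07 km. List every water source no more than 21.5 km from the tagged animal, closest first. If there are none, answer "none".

Distances from 39.3911°N, 75.3696°W:
1: 13.5204 km
2: 20.3245 km
3: 32.6901 km
4: 45.1089 km
5: 22.4662 km
6: 36.5562 km
7: 18.6502 km
8: 36.0138 km
9: 32.1773 km
10: 5.4799 km
11: 25.4429 km
Threshold 21.5 km: 10 (5.4799 km), 1 (13.5204 km), 7 (18.6502 km), 2 (20.3245 km) are within range.

10, 1, 7, 2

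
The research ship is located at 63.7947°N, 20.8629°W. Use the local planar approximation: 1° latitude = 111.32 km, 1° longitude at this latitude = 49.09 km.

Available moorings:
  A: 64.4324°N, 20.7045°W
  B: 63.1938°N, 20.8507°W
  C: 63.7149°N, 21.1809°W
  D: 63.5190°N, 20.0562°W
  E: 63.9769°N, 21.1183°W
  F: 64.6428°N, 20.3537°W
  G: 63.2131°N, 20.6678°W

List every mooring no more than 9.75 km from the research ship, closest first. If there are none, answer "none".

none

Distances from 63.7947°N, 20.8629°W:
A: √((0.6377·111.32)² + (0.1584·49.09)²) = √(5039.404614 + 60.463937) = 71.4134 km
B: √((-0.6009·111.32)² + (0.0122·49.09)²) = √(4474.564815 + 0.358679) = 66.8949 km
C: √((-0.0798·111.32)² + (-0.3180·49.09)²) = √(78.913658 + 243.691457) = 17.9612 km
D: √((-0.2757·111.32)² + (0.8067·49.09)²) = √(941.932816 + 1568.231518) = 50.1015 km
E: √((0.1822·111.32)² + (-0.2554·49.09)²) = √(411.379969 + 157.191063) = 23.8447 km
F: √((0.8481·111.32)² + (0.5092·49.09)²) = √(8913.341000 + 624.831411) = 97.6636 km
G: √((-0.5816·111.32)² + (0.1951·49.09)²) = √(4191.748244 + 91.727721) = 65.4483 km
Threshold 9.75 km: none within range.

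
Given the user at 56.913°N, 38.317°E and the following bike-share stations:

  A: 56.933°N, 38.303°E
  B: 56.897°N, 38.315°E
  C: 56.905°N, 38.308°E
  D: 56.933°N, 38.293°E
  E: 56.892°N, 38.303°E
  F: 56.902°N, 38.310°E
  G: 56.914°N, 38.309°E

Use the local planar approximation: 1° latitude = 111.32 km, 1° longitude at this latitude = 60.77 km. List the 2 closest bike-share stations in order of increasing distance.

Distances from 56.913°N, 38.317°E:
A: 2.383 km
B: 1.785 km
C: 1.045 km
D: 2.662 km
E: 2.488 km
F: 1.296 km
G: 0.499 km
Sorted: G (0.499 km) < C (1.045 km) < F (1.296 km) < B (1.785 km) < …

G, C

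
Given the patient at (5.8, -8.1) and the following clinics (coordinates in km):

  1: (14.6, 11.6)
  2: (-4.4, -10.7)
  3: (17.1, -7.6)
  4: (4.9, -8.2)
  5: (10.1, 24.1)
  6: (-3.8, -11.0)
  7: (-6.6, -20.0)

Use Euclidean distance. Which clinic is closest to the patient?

4

Distances from (5.8, -8.1):
1: 21.6 km
2: 10.5 km
3: 11.3 km
4: 0.9 km
5: 32.5 km
6: 10.0 km
7: 17.2 km
Minimum: 4 at 0.9 km.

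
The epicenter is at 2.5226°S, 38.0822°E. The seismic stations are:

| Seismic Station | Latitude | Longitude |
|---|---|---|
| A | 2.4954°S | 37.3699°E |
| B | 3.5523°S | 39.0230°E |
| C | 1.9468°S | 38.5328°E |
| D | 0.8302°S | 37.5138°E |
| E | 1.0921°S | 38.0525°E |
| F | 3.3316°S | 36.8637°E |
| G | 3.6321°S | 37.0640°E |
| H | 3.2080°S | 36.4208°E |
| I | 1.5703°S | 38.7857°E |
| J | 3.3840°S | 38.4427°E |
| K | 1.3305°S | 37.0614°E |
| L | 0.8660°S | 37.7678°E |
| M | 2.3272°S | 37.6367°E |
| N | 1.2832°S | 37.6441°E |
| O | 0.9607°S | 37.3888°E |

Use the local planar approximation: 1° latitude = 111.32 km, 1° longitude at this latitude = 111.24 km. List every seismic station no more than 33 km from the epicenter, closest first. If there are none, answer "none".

none

Distances from 2.5226°S, 38.0822°E:
A: 79.2941 km
B: 155.2152 km
C: 81.3698 km
D: 198.7251 km
E: 159.2775 km
F: 162.7364 km
G: 167.5812 km
H: 199.9444 km
I: 131.7662 km
J: 103.9388 km
K: 174.6567 km
L: 187.6998 km
M: 54.1210 km
N: 146.3241 km
O: 190.2121 km
Threshold 33 km: none within range.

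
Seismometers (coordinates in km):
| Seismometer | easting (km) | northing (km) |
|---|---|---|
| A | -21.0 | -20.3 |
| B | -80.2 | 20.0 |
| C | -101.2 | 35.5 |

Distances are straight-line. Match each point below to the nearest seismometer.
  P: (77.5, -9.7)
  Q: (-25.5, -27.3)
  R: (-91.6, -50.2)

P at (77.5, -9.7):
  A: 99.1 km
  B: 160.5 km
  C: 184.3 km
  → nearest: A (99.1 km)
Q at (-25.5, -27.3):
  A: 8.3 km
  B: 72.3 km
  C: 98.4 km
  → nearest: A (8.3 km)
R at (-91.6, -50.2):
  A: 76.7 km
  B: 71.1 km
  C: 86.2 km
  → nearest: B (71.1 km)

P→A; Q→A; R→B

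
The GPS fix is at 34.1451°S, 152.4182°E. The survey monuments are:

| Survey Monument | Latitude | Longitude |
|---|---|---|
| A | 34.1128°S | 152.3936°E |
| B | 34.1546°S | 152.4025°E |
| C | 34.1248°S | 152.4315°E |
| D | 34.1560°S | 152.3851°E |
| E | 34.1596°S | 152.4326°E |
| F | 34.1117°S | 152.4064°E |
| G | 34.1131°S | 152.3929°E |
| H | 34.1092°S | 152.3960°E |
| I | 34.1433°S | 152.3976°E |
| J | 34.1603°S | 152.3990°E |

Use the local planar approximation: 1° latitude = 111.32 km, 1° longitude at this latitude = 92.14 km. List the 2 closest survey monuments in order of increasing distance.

B, I

Distances from 34.1451°S, 152.4182°E:
A: 4.2504 km
B: 1.7919 km
C: 2.5707 km
D: 3.2823 km
E: 2.0895 km
F: 3.8738 km
G: 4.2572 km
H: 4.4895 km
I: 1.9086 km
J: 2.4480 km
Sorted: B (1.7919 km) < I (1.9086 km) < E (2.0895 km) < J (2.4480 km) < …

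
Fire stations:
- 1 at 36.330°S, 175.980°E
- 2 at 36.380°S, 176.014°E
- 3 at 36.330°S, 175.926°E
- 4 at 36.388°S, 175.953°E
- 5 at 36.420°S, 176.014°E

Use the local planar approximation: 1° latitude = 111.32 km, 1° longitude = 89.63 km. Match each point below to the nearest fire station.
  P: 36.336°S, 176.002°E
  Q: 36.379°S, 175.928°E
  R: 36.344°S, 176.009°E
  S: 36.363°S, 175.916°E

P→1; Q→4; R→1; S→3

P at 36.336°S, 176.002°E:
  1: √((0.006·111.32)² + (-0.022·89.63)²) = √(0.44612 + 3.88823) = 2.082 km
  2: √((-0.044·111.32)² + (0.012·89.63)²) = √(23.99119 + 1.15683) = 5.015 km
  3: √((0.006·111.32)² + (-0.076·89.63)²) = √(0.44612 + 46.40171) = 6.845 km
  4: √((-0.052·111.32)² + (-0.049·89.63)²) = √(33.50835 + 19.28852) = 7.266 km
  5: √((-0.084·111.32)² + (0.012·89.63)²) = √(87.43896 + 1.15683) = 9.413 km
  → nearest: 1 (2.082 km)
Q at 36.379°S, 175.928°E:
  1: √((0.049·111.32)² + (0.052·89.63)²) = √(29.75353 + 21.72268) = 7.175 km
  2: √((-0.001·111.32)² + (0.086·89.63)²) = √(0.01239 + 59.41604) = 7.709 km
  3: √((0.049·111.32)² + (-0.002·89.63)²) = √(29.75353 + 0.03213) = 5.458 km
  4: √((-0.009·111.32)² + (0.025·89.63)²) = √(1.00376 + 5.02096) = 2.455 km
  5: √((-0.041·111.32)² + (0.086·89.63)²) = √(20.83119 + 59.41604) = 8.958 km
  → nearest: 4 (2.455 km)
R at 36.344°S, 176.009°E:
  1: √((0.014·111.32)² + (-0.029·89.63)²) = √(2.42886 + 6.75620) = 3.031 km
  2: √((-0.036·111.32)² + (0.005·89.63)²) = √(16.06022 + 0.20084) = 4.032 km
  3: √((0.014·111.32)² + (-0.083·89.63)²) = √(2.42886 + 55.34304) = 7.601 km
  4: √((-0.044·111.32)² + (-0.056·89.63)²) = √(23.99119 + 25.19317) = 7.013 km
  5: √((-0.076·111.32)² + (0.005·89.63)²) = √(71.57701 + 0.20084) = 8.472 km
  → nearest: 1 (3.031 km)
S at 36.363°S, 175.916°E:
  1: √((0.033·111.32)² + (0.064·89.63)²) = √(13.49504 + 32.90537) = 6.812 km
  2: √((-0.017·111.32)² + (0.098·89.63)²) = √(3.58133 + 77.15409) = 8.985 km
  3: √((0.033·111.32)² + (0.010·89.63)²) = √(13.49504 + 0.80335) = 3.781 km
  4: √((-0.025·111.32)² + (0.037·89.63)²) = √(7.74509 + 10.99791) = 4.329 km
  5: √((-0.057·111.32)² + (0.098·89.63)²) = √(40.26207 + 77.15409) = 10.836 km
  → nearest: 3 (3.781 km)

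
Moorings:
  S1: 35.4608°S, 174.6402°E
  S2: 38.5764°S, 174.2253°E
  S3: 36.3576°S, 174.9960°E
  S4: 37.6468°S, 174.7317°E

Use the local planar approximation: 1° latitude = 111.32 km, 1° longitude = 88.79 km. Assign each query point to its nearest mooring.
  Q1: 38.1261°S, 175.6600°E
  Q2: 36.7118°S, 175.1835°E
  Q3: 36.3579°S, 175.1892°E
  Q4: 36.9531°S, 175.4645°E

Q1→S4; Q2→S3; Q3→S3; Q4→S3

Q1 at 38.1261°S, 175.6600°E:
  S1: √((2.6653·111.32)² + (-1.0198·88.79)²) = √(88031.599708 + 8198.947910) = 310.2105 km
  S2: √((-0.4503·111.32)² + (-1.4347·88.79)²) = √(2512.755830 + 16227.451081) = 136.8949 km
  S3: √((1.7685·111.32)² + (-0.6640·88.79)²) = √(38757.568531 + 3475.875967) = 205.5078 km
  S4: √((0.4793·111.32)² + (-0.9283·88.79)²) = √(2846.828161 + 6793.675718) = 98.1861 km
  → nearest: S4 (98.1861 km)
Q2 at 36.7118°S, 175.1835°E:
  S1: √((1.2510·111.32)² + (-0.5433·88.79)²) = √(19393.715248 + 2327.059684) = 147.3797 km
  S2: √((-1.8646·111.32)² + (-0.9582·88.79)²) = √(43084.172406 + 7238.364435) = 224.3269 km
  S3: √((0.3542·111.32)² + (-0.1875·88.79)²) = √(1554.688940 + 277.160066) = 42.8001 km
  S4: √((-0.9350·111.32)² + (-0.4518·88.79)²) = √(10833.520690 + 1609.239059) = 111.5471 km
  → nearest: S3 (42.8001 km)
Q3 at 36.3579°S, 175.1892°E:
  S1: √((0.8971·111.32)² + (-0.5490·88.79)²) = √(9973.052579 + 2376.144243) = 111.1269 km
  S2: √((-2.2185·111.32)² + (-0.9639·88.79)²) = √(60990.930818 + 7324.737622) = 261.3727 km
  S3: √((0.0003·111.32)² + (-0.1932·88.79)²) = √(0.001115 + 294.267538) = 17.1543 km
  S4: √((-1.2889·111.32)² + (-0.4575·88.79)²) = √(20586.610262 + 1650.100169) = 149.1198 km
  → nearest: S3 (17.1543 km)
Q4 at 36.9531°S, 175.4645°E:
  S1: √((1.4923·111.32)² + (-0.8243·88.79)²) = √(27596.796641 + 5356.717109) = 181.5310 km
  S2: √((-1.6233·111.32)² + (-1.2392·88.79)²) = √(32654.570252 + 12106.285776) = 211.5676 km
  S3: √((0.5955·111.32)² + (-0.4685·88.79)²) = √(4394.504636 + 1730.403172) = 78.2618 km
  S4: √((-0.6937·111.32)² + (-0.7328·88.79)²) = √(5963.342924 + 4233.494826) = 100.9794 km
  → nearest: S3 (78.2618 km)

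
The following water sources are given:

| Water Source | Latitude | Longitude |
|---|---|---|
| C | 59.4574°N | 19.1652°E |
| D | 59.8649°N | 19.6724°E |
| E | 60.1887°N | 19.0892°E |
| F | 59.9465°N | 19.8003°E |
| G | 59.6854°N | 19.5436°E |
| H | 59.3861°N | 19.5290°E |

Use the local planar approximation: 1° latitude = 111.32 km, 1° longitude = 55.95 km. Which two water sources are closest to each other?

Pairwise distances:
C–D: √((0.4075·111.32)² + (0.5072·55.95)²) = √(2057.792696 + 805.301803) = 53.5079 km
C–E: √((0.7313·111.32)² + (-0.0760·55.95)²) = √(6627.313914 + 18.081205) = 81.5193 km
C–F: √((0.4891·111.32)² + (0.6351·55.95)²) = √(2964.433558 + 1262.654140) = 65.0161 km
C–G: √((0.2280·111.32)² + (0.3784·55.95)²) = √(644.193131 + 448.231565) = 33.0518 km
C–H: √((-0.0713·111.32)² + (0.3638·55.95)²) = √(62.997810 + 414.310148) = 21.8474 km
D–E: √((0.3238·111.32)² + (-0.5832·55.95)²) = √(1299.272015 + 1064.719510) = 48.6209 km
D–F: √((0.0816·111.32)² + (0.1279·55.95)²) = √(82.513824 + 51.208408) = 11.5638 km
D–G: √((-0.1795·111.32)² + (-0.1288·55.95)²) = √(399.277926 + 51.931624) = 21.2417 km
D–H: √((-0.4788·111.32)² + (-0.1434·55.95)²) = √(2840.891706 + 64.372220) = 53.9005 km
E–F: √((-0.2422·111.32)² + (0.7111·55.95)²) = √(726.933483 + 1582.929377) = 48.0610 km
E–G: √((-0.5033·111.32)² + (0.4544·55.95)²) = √(3139.064620 + 646.363505) = 61.5258 km
E–H: √((-0.8026·111.32)² + (0.4398·55.95)²) = √(7982.606219 + 605.495098) = 92.6720 km
F–G: √((-0.2611·111.32)² + (-0.2567·55.95)²) = √(844.812126 + 206.277528) = 32.4205 km
F–H: √((-0.5604·111.32)² + (-0.2713·55.95)²) = √(3891.729519 + 230.409175) = 64.2039 km
G–H: √((-0.2993·111.32)² + (-0.0146·55.95)²) = √(1110.094188 + 0.667277) = 33.3281 km
Closest pair: D–F at 11.5638 km.

D and F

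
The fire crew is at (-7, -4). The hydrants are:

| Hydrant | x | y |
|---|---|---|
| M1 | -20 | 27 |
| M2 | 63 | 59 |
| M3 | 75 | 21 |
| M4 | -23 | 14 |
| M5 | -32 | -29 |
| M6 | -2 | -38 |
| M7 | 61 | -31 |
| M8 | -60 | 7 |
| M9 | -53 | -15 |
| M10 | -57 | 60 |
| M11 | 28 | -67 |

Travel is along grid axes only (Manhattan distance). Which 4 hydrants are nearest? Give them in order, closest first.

M4, M6, M1, M5

Distances from (-7, -4):
M1: |-13| + |31| = 13 + 31 = 44
M2: |70| + |63| = 70 + 63 = 133
M3: |82| + |25| = 82 + 25 = 107
M4: |-16| + |18| = 16 + 18 = 34
M5: |-25| + |-25| = 25 + 25 = 50
M6: |5| + |-34| = 5 + 34 = 39
M7: |68| + |-27| = 68 + 27 = 95
M8: |-53| + |11| = 53 + 11 = 64
M9: |-46| + |-11| = 46 + 11 = 57
M10: |-50| + |64| = 50 + 64 = 114
M11: |35| + |-63| = 35 + 63 = 98
Sorted: M4 (34) < M6 (39) < M1 (44) < M5 (50) < M9 (57) < M8 (64) < …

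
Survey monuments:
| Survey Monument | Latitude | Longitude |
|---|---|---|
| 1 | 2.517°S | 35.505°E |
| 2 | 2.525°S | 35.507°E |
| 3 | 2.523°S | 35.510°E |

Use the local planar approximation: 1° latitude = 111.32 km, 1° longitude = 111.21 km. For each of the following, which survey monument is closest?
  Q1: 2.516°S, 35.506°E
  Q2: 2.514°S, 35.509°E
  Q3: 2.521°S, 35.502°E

Q1 at 2.516°S, 35.506°E:
  1: 0.157352 km
  2: 1.008033 km
  3: 0.897272 km
  → nearest: 1 (0.157352 km)
Q2 at 2.514°S, 35.509°E:
  1: 0.556248 km
  2: 1.244556 km
  3: 1.008033 km
  → nearest: 1 (0.556248 km)
Q3 at 2.521°S, 35.502°E:
  1: 0.556402 km
  2: 0.712366 km
  3: 0.917115 km
  → nearest: 1 (0.556402 km)

Q1→1; Q2→1; Q3→1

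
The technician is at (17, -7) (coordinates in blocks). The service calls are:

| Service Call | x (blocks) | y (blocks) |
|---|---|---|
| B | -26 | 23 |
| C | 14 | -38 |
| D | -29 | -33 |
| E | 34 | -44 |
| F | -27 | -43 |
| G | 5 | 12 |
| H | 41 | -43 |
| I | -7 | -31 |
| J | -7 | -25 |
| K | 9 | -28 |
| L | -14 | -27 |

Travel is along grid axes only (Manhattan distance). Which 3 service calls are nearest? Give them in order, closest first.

K, G, C

Distances from (17, -7):
B: |-43| + |30| = 43 + 30 = 73 blocks
C: |-3| + |-31| = 3 + 31 = 34 blocks
D: |-46| + |-26| = 46 + 26 = 72 blocks
E: |17| + |-37| = 17 + 37 = 54 blocks
F: |-44| + |-36| = 44 + 36 = 80 blocks
G: |-12| + |19| = 12 + 19 = 31 blocks
H: |24| + |-36| = 24 + 36 = 60 blocks
I: |-24| + |-24| = 24 + 24 = 48 blocks
J: |-24| + |-18| = 24 + 18 = 42 blocks
K: |-8| + |-21| = 8 + 21 = 29 blocks
L: |-31| + |-20| = 31 + 20 = 51 blocks
Sorted: K (29 blocks) < G (31 blocks) < C (34 blocks) < J (42 blocks) < I (48 blocks) < …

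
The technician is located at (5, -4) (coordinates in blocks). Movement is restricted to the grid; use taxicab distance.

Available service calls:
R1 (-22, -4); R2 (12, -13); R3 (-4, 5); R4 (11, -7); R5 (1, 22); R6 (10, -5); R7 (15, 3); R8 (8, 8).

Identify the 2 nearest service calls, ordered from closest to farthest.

R6, R4

Distances from (5, -4):
R1: |-27| + |0| = 27 + 0 = 27 blocks
R2: |7| + |-9| = 7 + 9 = 16 blocks
R3: |-9| + |9| = 9 + 9 = 18 blocks
R4: |6| + |-3| = 6 + 3 = 9 blocks
R5: |-4| + |26| = 4 + 26 = 30 blocks
R6: |5| + |-1| = 5 + 1 = 6 blocks
R7: |10| + |7| = 10 + 7 = 17 blocks
R8: |3| + |12| = 3 + 12 = 15 blocks
Sorted: R6 (6 blocks) < R4 (9 blocks) < R8 (15 blocks) < R2 (16 blocks) < …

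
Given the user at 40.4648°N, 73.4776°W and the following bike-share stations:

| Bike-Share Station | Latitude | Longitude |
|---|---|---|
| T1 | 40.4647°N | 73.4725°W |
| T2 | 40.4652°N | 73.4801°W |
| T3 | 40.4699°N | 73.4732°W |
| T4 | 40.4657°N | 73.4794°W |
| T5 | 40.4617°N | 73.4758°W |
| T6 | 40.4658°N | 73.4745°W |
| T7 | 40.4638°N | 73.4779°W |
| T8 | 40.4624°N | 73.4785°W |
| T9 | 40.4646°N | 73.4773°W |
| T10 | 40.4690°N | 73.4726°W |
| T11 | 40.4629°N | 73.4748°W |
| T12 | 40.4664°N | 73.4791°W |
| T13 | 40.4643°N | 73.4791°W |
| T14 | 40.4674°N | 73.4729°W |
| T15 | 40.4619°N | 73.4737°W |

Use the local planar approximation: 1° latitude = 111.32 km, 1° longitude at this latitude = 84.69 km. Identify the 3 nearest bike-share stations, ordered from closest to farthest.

Distances from 40.4648°N, 73.4776°W:
T1: √((-0.0001·111.32)² + (0.0051·84.69)²) = √(0.000124 + 0.186554) = 0.4321 km
T2: √((0.0004·111.32)² + (-0.0025·84.69)²) = √(0.001983 + 0.044827) = 0.2164 km
T3: √((0.0051·111.32)² + (0.0044·84.69)²) = √(0.322320 + 0.138858) = 0.6791 km
T4: √((0.0009·111.32)² + (-0.0018·84.69)²) = √(0.010038 + 0.023239) = 0.1824 km
T5: √((-0.0031·111.32)² + (0.0018·84.69)²) = √(0.119088 + 0.023239) = 0.3773 km
T6: √((0.0010·111.32)² + (0.0031·84.69)²) = √(0.012392 + 0.068927) = 0.2852 km
T7: √((-0.0010·111.32)² + (-0.0003·84.69)²) = √(0.012392 + 0.000646) = 0.1142 km
T8: √((-0.0024·111.32)² + (-0.0009·84.69)²) = √(0.071379 + 0.005810) = 0.2778 km
T9: √((-0.0002·111.32)² + (0.0003·84.69)²) = √(0.000496 + 0.000646) = 0.0338 km
T10: √((0.0042·111.32)² + (0.0050·84.69)²) = √(0.218597 + 0.179310) = 0.6308 km
T11: √((-0.0019·111.32)² + (0.0028·84.69)²) = √(0.044736 + 0.056232) = 0.3178 km
T12: √((0.0016·111.32)² + (-0.0015·84.69)²) = √(0.031724 + 0.016138) = 0.2188 km
T13: √((-0.0005·111.32)² + (-0.0015·84.69)²) = √(0.003098 + 0.016138) = 0.1387 km
T14: √((0.0026·111.32)² + (0.0047·84.69)²) = √(0.083771 + 0.158438) = 0.4921 km
T15: √((-0.0029·111.32)² + (0.0039·84.69)²) = √(0.104218 + 0.109092) = 0.4619 km
Sorted: T9 (0.0338 km) < T7 (0.1142 km) < T13 (0.1387 km) < T4 (0.1824 km) < T2 (0.2164 km) < …

T9, T7, T13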